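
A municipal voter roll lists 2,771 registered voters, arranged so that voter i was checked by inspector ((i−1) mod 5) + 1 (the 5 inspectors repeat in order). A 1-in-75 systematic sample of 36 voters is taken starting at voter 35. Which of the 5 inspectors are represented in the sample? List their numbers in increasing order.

5

Consecutive selections differ by k = 75, so their inspector numbers differ by 75 mod 5 = 0.
gcd(75, 5) = 5, so the sample visits 5/5 = 1 distinct residues mod 5.
Start 35 is inspector 5; the inspectors hit are 5.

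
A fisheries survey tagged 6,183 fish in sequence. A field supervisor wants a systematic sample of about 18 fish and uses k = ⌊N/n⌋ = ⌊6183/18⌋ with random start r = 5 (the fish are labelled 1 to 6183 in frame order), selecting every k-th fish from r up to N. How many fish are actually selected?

k = ⌊6183/18⌋ = 343
Achieved size = ⌊(6183 − 5)/343⌋ + 1 = ⌊6178/343⌋ + 1 = 18 + 1 = 19
(last selection: 5 + 18×343 = 6179 ≤ 6183; next would be 6522 > 6183)

19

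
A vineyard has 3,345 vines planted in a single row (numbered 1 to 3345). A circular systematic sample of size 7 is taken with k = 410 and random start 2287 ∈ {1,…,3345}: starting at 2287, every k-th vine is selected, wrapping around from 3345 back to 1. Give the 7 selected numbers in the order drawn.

Selection 1: 2287
Selection 2: 2287 + 410 = 2697
Selection 3: 2697 + 410 = 3107
Selection 4: 3107 + 410 = 3517 → 3517 − 3345 = 172
Selection 5: 172 + 410 = 582
Selection 6: 582 + 410 = 992
Selection 7: 992 + 410 = 1402

2287, 2697, 3107, 172, 582, 992, 1402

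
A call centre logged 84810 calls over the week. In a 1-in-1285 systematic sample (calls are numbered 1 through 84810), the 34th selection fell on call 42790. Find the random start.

385

k = 1285
r = 42790 − (34−1)×1285 = 42790 − 42405 = 385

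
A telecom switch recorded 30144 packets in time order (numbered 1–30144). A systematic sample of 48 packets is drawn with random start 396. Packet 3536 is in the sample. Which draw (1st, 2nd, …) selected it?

k = 30144/48 = 628
position = (3536 − 396)/628 + 1 = 3140/628 + 1 = 5 + 1 = 6

6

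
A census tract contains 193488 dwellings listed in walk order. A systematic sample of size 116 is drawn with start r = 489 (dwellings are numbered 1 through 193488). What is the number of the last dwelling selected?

192309

k = 193488/116 = 1668
116th selection = r + (116−1)·k = 489 + 115×1668 = 489 + 191820 = 192309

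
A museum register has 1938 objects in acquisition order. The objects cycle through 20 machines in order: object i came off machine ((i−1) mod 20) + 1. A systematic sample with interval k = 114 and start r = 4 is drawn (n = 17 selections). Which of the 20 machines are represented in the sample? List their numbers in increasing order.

Consecutive selections differ by k = 114, so their machine numbers differ by 114 mod 20 = 14.
gcd(114, 20) = 2, so the sample visits 20/2 = 10 distinct residues mod 20.
Start 4 is machine 4; the machines hit are 2, 4, 6, 8, 10, 12, 14, 16, 18, 20.

2, 4, 6, 8, 10, 12, 14, 16, 18, 20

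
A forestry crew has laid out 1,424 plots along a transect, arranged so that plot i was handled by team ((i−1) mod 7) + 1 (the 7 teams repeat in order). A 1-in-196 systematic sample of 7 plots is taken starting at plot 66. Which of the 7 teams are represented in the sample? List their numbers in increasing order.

3

Consecutive selections differ by k = 196, so their team numbers differ by 196 mod 7 = 0.
gcd(196, 7) = 7, so the sample visits 7/7 = 1 distinct residues mod 7.
Start 66 is team 3; the teams hit are 3.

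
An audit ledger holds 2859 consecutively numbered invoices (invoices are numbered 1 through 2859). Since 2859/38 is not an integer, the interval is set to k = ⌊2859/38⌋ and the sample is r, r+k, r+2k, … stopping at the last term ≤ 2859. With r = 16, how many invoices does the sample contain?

k = ⌊2859/38⌋ = 75
Achieved size = ⌊(2859 − 16)/75⌋ + 1 = ⌊2843/75⌋ + 1 = 37 + 1 = 38
(last selection: 16 + 37×75 = 2791 ≤ 2859; next would be 2866 > 2859)

38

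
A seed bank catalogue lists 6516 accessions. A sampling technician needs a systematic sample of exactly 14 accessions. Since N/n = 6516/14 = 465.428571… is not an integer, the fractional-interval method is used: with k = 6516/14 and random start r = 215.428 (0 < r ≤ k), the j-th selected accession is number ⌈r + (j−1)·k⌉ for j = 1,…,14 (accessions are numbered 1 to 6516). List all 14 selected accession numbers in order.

216, 681, 1147, 1612, 2078, 2543, 3008, 3474, 3939, 4405, 4870, 5336, 5801, 6266

j=1: r + 0k = 215.428 → ⌈·⌉ = 216
j=2: r + 1k = 680.856571… → ⌈·⌉ = 681
j=3: r + 2k = 1146.285142… → ⌈·⌉ = 1147
j=4: r + 3k = 1611.713714… → ⌈·⌉ = 1612
j=5: r + 4k = 2077.142285… → ⌈·⌉ = 2078
j=6: r + 5k = 2542.570857… → ⌈·⌉ = 2543
j=7: r + 6k = 3007.999428… → ⌈·⌉ = 3008
j=8: r + 7k = 3473.428 → ⌈·⌉ = 3474
j=9: r + 8k = 3938.856571… → ⌈·⌉ = 3939
j=10: r + 9k = 4404.285142… → ⌈·⌉ = 4405
j=11: r + 10k = 4869.713714… → ⌈·⌉ = 4870
j=12: r + 11k = 5335.142285… → ⌈·⌉ = 5336
j=13: r + 12k = 5800.570857… → ⌈·⌉ = 5801
j=14: r + 13k = 6265.999428… → ⌈·⌉ = 6266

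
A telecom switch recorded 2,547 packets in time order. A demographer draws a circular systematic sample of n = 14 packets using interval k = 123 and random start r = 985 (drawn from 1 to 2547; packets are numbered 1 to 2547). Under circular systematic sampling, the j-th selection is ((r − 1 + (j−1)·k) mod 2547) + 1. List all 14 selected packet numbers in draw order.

Selection 1: 985
Selection 2: 985 + 123 = 1108
Selection 3: 1108 + 123 = 1231
Selection 4: 1231 + 123 = 1354
Selection 5: 1354 + 123 = 1477
Selection 6: 1477 + 123 = 1600
Selection 7: 1600 + 123 = 1723
Selection 8: 1723 + 123 = 1846
Selection 9: 1846 + 123 = 1969
Selection 10: 1969 + 123 = 2092
Selection 11: 2092 + 123 = 2215
Selection 12: 2215 + 123 = 2338
Selection 13: 2338 + 123 = 2461
Selection 14: 2461 + 123 = 2584 → 2584 − 2547 = 37

985, 1108, 1231, 1354, 1477, 1600, 1723, 1846, 1969, 2092, 2215, 2338, 2461, 37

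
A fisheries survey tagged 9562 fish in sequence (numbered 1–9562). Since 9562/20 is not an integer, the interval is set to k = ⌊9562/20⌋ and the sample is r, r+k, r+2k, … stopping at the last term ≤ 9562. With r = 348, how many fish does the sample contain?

20

k = ⌊9562/20⌋ = 478
Achieved size = ⌊(9562 − 348)/478⌋ + 1 = ⌊9214/478⌋ + 1 = 19 + 1 = 20
(last selection: 348 + 19×478 = 9430 ≤ 9562; next would be 9908 > 9562)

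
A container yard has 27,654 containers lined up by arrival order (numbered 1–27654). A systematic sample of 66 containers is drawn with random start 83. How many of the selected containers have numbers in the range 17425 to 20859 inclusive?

k = 27654/66 = 419
First selection ≥ 17425: 83 + ⌈(17425−83)/419⌉·419 = 83 + 42×419 = 17681
Last selection ≤ 20859: 83 + ⌊(20859−83)/419⌋·419 = 83 + 49×419 = 20614
Count = 49 − 42 + 1 = 8

8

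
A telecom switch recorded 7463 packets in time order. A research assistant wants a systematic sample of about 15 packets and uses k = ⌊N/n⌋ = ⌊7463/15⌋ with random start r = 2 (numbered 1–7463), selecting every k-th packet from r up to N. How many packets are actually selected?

16

k = ⌊7463/15⌋ = 497
Achieved size = ⌊(7463 − 2)/497⌋ + 1 = ⌊7461/497⌋ + 1 = 15 + 1 = 16
(last selection: 2 + 15×497 = 7457 ≤ 7463; next would be 7954 > 7463)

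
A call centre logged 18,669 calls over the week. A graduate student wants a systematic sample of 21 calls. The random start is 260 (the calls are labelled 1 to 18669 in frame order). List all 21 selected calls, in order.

k = N/n = 18669/21 = 889
call 1: 260
call 2: 260 + 889 = 1149
call 3: 1149 + 889 = 2038
call 4: 2038 + 889 = 2927
call 5: 2927 + 889 = 3816
call 6: 3816 + 889 = 4705
call 7: 4705 + 889 = 5594
call 8: 5594 + 889 = 6483
call 9: 6483 + 889 = 7372
call 10: 7372 + 889 = 8261
call 11: 8261 + 889 = 9150
call 12: 9150 + 889 = 10039
call 13: 10039 + 889 = 10928
call 14: 10928 + 889 = 11817
call 15: 11817 + 889 = 12706
call 16: 12706 + 889 = 13595
call 17: 13595 + 889 = 14484
call 18: 14484 + 889 = 15373
call 19: 15373 + 889 = 16262
call 20: 16262 + 889 = 17151
call 21: 17151 + 889 = 18040

260, 1149, 2038, 2927, 3816, 4705, 5594, 6483, 7372, 8261, 9150, 10039, 10928, 11817, 12706, 13595, 14484, 15373, 16262, 17151, 18040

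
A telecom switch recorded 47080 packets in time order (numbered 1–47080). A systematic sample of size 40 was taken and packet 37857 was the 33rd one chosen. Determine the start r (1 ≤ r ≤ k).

k = 47080/40 = 1177
r = 37857 − (33−1)×1177 = 37857 − 37664 = 193

193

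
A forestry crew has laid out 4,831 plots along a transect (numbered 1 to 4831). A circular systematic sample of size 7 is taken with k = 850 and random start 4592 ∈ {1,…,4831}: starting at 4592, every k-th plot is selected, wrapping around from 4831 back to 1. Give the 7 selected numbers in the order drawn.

4592, 611, 1461, 2311, 3161, 4011, 30

Selection 1: 4592
Selection 2: 4592 + 850 = 5442 → 5442 − 4831 = 611
Selection 3: 611 + 850 = 1461
Selection 4: 1461 + 850 = 2311
Selection 5: 2311 + 850 = 3161
Selection 6: 3161 + 850 = 4011
Selection 7: 4011 + 850 = 4861 → 4861 − 4831 = 30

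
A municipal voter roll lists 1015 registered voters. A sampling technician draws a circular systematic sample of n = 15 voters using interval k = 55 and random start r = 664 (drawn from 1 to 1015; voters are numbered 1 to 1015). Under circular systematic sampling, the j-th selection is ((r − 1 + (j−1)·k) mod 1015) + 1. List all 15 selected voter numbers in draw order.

664, 719, 774, 829, 884, 939, 994, 34, 89, 144, 199, 254, 309, 364, 419

Selection 1: 664
Selection 2: 664 + 55 = 719
Selection 3: 719 + 55 = 774
Selection 4: 774 + 55 = 829
Selection 5: 829 + 55 = 884
Selection 6: 884 + 55 = 939
Selection 7: 939 + 55 = 994
Selection 8: 994 + 55 = 1049 → 1049 − 1015 = 34
Selection 9: 34 + 55 = 89
Selection 10: 89 + 55 = 144
Selection 11: 144 + 55 = 199
Selection 12: 199 + 55 = 254
Selection 13: 254 + 55 = 309
Selection 14: 309 + 55 = 364
Selection 15: 364 + 55 = 419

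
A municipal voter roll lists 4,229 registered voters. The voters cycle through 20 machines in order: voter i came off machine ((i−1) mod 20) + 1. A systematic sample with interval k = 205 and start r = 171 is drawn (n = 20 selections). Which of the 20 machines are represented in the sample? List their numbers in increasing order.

1, 6, 11, 16

Consecutive selections differ by k = 205, so their machine numbers differ by 205 mod 20 = 5.
gcd(205, 20) = 5, so the sample visits 20/5 = 4 distinct residues mod 20.
Start 171 is machine 11; the machines hit are 1, 6, 11, 16.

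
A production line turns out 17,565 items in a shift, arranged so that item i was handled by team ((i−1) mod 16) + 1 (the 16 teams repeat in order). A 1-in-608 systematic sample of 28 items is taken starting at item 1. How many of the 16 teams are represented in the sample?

Consecutive selections differ by k = 608, so their team numbers differ by 608 mod 16 = 0.
gcd(608, 16) = 16, so the sample visits 16/16 = 1 distinct residues mod 16.
Start 1 is team 1; the teams hit are 1.

1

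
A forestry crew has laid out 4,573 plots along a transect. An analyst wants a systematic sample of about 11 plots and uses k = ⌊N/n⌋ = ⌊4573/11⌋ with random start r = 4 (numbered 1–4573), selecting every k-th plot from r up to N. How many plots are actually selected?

12

k = ⌊4573/11⌋ = 415
Achieved size = ⌊(4573 − 4)/415⌋ + 1 = ⌊4569/415⌋ + 1 = 11 + 1 = 12
(last selection: 4 + 11×415 = 4569 ≤ 4573; next would be 4984 > 4573)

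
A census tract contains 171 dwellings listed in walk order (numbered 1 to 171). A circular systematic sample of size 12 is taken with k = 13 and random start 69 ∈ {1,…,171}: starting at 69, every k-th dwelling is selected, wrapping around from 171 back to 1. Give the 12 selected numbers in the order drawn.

69, 82, 95, 108, 121, 134, 147, 160, 2, 15, 28, 41

Selection 1: 69
Selection 2: 69 + 13 = 82
Selection 3: 82 + 13 = 95
Selection 4: 95 + 13 = 108
Selection 5: 108 + 13 = 121
Selection 6: 121 + 13 = 134
Selection 7: 134 + 13 = 147
Selection 8: 147 + 13 = 160
Selection 9: 160 + 13 = 173 → 173 − 171 = 2
Selection 10: 2 + 13 = 15
Selection 11: 15 + 13 = 28
Selection 12: 28 + 13 = 41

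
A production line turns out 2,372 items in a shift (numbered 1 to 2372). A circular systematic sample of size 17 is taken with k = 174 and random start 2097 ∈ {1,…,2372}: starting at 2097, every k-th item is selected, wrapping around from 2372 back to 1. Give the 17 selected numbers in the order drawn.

2097, 2271, 73, 247, 421, 595, 769, 943, 1117, 1291, 1465, 1639, 1813, 1987, 2161, 2335, 137

Selection 1: 2097
Selection 2: 2097 + 174 = 2271
Selection 3: 2271 + 174 = 2445 → 2445 − 2372 = 73
Selection 4: 73 + 174 = 247
Selection 5: 247 + 174 = 421
Selection 6: 421 + 174 = 595
Selection 7: 595 + 174 = 769
Selection 8: 769 + 174 = 943
Selection 9: 943 + 174 = 1117
Selection 10: 1117 + 174 = 1291
Selection 11: 1291 + 174 = 1465
Selection 12: 1465 + 174 = 1639
Selection 13: 1639 + 174 = 1813
Selection 14: 1813 + 174 = 1987
Selection 15: 1987 + 174 = 2161
Selection 16: 2161 + 174 = 2335
Selection 17: 2335 + 174 = 2509 → 2509 − 2372 = 137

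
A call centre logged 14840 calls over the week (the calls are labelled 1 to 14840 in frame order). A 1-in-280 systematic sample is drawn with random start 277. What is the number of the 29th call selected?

8117

k = 280
29th selection = r + (29−1)·k = 277 + 28×280 = 277 + 7840 = 8117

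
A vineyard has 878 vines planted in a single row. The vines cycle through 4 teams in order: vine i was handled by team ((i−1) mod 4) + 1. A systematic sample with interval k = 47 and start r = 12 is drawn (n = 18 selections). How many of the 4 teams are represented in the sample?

4

Consecutive selections differ by k = 47, so their team numbers differ by 47 mod 4 = 3.
gcd(47, 4) = 1, so the sample visits 4/1 = 4 distinct residues mod 4.
Start 12 is team 4; the teams hit are 1, 2, 3, 4.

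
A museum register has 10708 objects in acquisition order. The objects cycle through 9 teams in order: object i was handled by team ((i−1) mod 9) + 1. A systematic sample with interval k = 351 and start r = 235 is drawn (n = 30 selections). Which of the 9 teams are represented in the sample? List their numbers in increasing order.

Consecutive selections differ by k = 351, so their team numbers differ by 351 mod 9 = 0.
gcd(351, 9) = 9, so the sample visits 9/9 = 1 distinct residues mod 9.
Start 235 is team 1; the teams hit are 1.

1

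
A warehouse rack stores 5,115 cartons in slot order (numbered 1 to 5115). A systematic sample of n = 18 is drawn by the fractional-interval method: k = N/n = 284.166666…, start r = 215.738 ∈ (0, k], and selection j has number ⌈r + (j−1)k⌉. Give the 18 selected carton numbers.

216, 500, 785, 1069, 1353, 1637, 1921, 2205, 2490, 2774, 3058, 3342, 3626, 3910, 4195, 4479, 4763, 5047

j=1: r + 0k = 215.738 → ⌈·⌉ = 216
j=2: r + 1k = 499.904666… → ⌈·⌉ = 500
j=3: r + 2k = 784.071333… → ⌈·⌉ = 785
j=4: r + 3k = 1068.238 → ⌈·⌉ = 1069
j=5: r + 4k = 1352.404666… → ⌈·⌉ = 1353
j=6: r + 5k = 1636.571333… → ⌈·⌉ = 1637
j=7: r + 6k = 1920.738 → ⌈·⌉ = 1921
j=8: r + 7k = 2204.904666… → ⌈·⌉ = 2205
j=9: r + 8k = 2489.071333… → ⌈·⌉ = 2490
j=10: r + 9k = 2773.238 → ⌈·⌉ = 2774
j=11: r + 10k = 3057.404666… → ⌈·⌉ = 3058
j=12: r + 11k = 3341.571333… → ⌈·⌉ = 3342
j=13: r + 12k = 3625.738 → ⌈·⌉ = 3626
j=14: r + 13k = 3909.904666… → ⌈·⌉ = 3910
j=15: r + 14k = 4194.071333… → ⌈·⌉ = 4195
j=16: r + 15k = 4478.238 → ⌈·⌉ = 4479
j=17: r + 16k = 4762.404666… → ⌈·⌉ = 4763
j=18: r + 17k = 5046.571333… → ⌈·⌉ = 5047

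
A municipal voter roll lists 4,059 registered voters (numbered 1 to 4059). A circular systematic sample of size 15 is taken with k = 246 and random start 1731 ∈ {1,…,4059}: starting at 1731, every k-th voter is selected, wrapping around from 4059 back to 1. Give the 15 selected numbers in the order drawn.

1731, 1977, 2223, 2469, 2715, 2961, 3207, 3453, 3699, 3945, 132, 378, 624, 870, 1116

Selection 1: 1731
Selection 2: 1731 + 246 = 1977
Selection 3: 1977 + 246 = 2223
Selection 4: 2223 + 246 = 2469
Selection 5: 2469 + 246 = 2715
Selection 6: 2715 + 246 = 2961
Selection 7: 2961 + 246 = 3207
Selection 8: 3207 + 246 = 3453
Selection 9: 3453 + 246 = 3699
Selection 10: 3699 + 246 = 3945
Selection 11: 3945 + 246 = 4191 → 4191 − 4059 = 132
Selection 12: 132 + 246 = 378
Selection 13: 378 + 246 = 624
Selection 14: 624 + 246 = 870
Selection 15: 870 + 246 = 1116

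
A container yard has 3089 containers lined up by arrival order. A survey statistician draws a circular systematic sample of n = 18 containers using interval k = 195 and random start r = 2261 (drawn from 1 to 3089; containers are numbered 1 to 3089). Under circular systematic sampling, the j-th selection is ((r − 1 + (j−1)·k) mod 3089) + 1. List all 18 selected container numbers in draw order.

Selection 1: 2261
Selection 2: 2261 + 195 = 2456
Selection 3: 2456 + 195 = 2651
Selection 4: 2651 + 195 = 2846
Selection 5: 2846 + 195 = 3041
Selection 6: 3041 + 195 = 3236 → 3236 − 3089 = 147
Selection 7: 147 + 195 = 342
Selection 8: 342 + 195 = 537
Selection 9: 537 + 195 = 732
Selection 10: 732 + 195 = 927
Selection 11: 927 + 195 = 1122
Selection 12: 1122 + 195 = 1317
Selection 13: 1317 + 195 = 1512
Selection 14: 1512 + 195 = 1707
Selection 15: 1707 + 195 = 1902
Selection 16: 1902 + 195 = 2097
Selection 17: 2097 + 195 = 2292
Selection 18: 2292 + 195 = 2487

2261, 2456, 2651, 2846, 3041, 147, 342, 537, 732, 927, 1122, 1317, 1512, 1707, 1902, 2097, 2292, 2487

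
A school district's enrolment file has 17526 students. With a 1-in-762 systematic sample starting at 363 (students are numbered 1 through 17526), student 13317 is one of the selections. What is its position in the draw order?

18

k = 762
position = (13317 − 363)/762 + 1 = 12954/762 + 1 = 17 + 1 = 18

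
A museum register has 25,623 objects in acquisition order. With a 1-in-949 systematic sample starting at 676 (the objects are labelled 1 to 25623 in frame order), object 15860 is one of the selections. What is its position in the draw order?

17

k = 949
position = (15860 − 676)/949 + 1 = 15184/949 + 1 = 16 + 1 = 17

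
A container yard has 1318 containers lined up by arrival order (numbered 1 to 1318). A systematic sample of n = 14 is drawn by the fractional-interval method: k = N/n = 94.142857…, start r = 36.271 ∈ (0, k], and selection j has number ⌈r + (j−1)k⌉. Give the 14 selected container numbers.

j=1: r + 0k = 36.271 → ⌈·⌉ = 37
j=2: r + 1k = 130.413857… → ⌈·⌉ = 131
j=3: r + 2k = 224.556714… → ⌈·⌉ = 225
j=4: r + 3k = 318.699571… → ⌈·⌉ = 319
j=5: r + 4k = 412.842428… → ⌈·⌉ = 413
j=6: r + 5k = 506.985285… → ⌈·⌉ = 507
j=7: r + 6k = 601.128142… → ⌈·⌉ = 602
j=8: r + 7k = 695.271 → ⌈·⌉ = 696
j=9: r + 8k = 789.413857… → ⌈·⌉ = 790
j=10: r + 9k = 883.556714… → ⌈·⌉ = 884
j=11: r + 10k = 977.699571… → ⌈·⌉ = 978
j=12: r + 11k = 1071.842428… → ⌈·⌉ = 1072
j=13: r + 12k = 1165.985285… → ⌈·⌉ = 1166
j=14: r + 13k = 1260.128142… → ⌈·⌉ = 1261

37, 131, 225, 319, 413, 507, 602, 696, 790, 884, 978, 1072, 1166, 1261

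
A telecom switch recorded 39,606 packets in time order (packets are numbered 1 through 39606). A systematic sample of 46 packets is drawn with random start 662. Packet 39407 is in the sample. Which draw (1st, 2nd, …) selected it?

46

k = 39606/46 = 861
position = (39407 − 662)/861 + 1 = 38745/861 + 1 = 45 + 1 = 46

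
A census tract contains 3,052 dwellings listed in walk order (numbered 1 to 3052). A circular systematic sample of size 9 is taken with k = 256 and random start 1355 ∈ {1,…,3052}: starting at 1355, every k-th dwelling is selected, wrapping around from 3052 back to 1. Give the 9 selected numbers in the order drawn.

1355, 1611, 1867, 2123, 2379, 2635, 2891, 95, 351

Selection 1: 1355
Selection 2: 1355 + 256 = 1611
Selection 3: 1611 + 256 = 1867
Selection 4: 1867 + 256 = 2123
Selection 5: 2123 + 256 = 2379
Selection 6: 2379 + 256 = 2635
Selection 7: 2635 + 256 = 2891
Selection 8: 2891 + 256 = 3147 → 3147 − 3052 = 95
Selection 9: 95 + 256 = 351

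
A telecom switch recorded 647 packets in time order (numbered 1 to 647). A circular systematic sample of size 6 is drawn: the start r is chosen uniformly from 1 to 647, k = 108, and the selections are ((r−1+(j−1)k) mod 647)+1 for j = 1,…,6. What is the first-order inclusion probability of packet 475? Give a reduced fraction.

For each position j, as r ranges over 1…647 the j-th selection hits every packet exactly once, so packet 475 is selected for exactly 6 of the 647 starts.
Inclusion probability = 6/647.

6/647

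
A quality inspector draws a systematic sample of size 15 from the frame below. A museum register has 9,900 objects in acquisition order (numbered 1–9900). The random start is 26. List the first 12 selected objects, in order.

k = N/n = 9900/15 = 660
object 1: 26
object 2: 26 + 660 = 686
object 3: 686 + 660 = 1346
object 4: 1346 + 660 = 2006
object 5: 2006 + 660 = 2666
object 6: 2666 + 660 = 3326
object 7: 3326 + 660 = 3986
object 8: 3986 + 660 = 4646
object 9: 4646 + 660 = 5306
object 10: 5306 + 660 = 5966
object 11: 5966 + 660 = 6626
object 12: 6626 + 660 = 7286

26, 686, 1346, 2006, 2666, 3326, 3986, 4646, 5306, 5966, 6626, 7286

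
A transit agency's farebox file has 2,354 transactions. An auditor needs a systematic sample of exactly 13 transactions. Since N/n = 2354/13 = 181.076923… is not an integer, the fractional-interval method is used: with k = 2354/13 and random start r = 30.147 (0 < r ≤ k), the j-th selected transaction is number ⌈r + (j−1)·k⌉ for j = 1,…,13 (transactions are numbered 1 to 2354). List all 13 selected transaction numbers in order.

31, 212, 393, 574, 755, 936, 1117, 1298, 1479, 1660, 1841, 2022, 2204

j=1: r + 0k = 30.147 → ⌈·⌉ = 31
j=2: r + 1k = 211.223923… → ⌈·⌉ = 212
j=3: r + 2k = 392.300846… → ⌈·⌉ = 393
j=4: r + 3k = 573.377769… → ⌈·⌉ = 574
j=5: r + 4k = 754.454692… → ⌈·⌉ = 755
j=6: r + 5k = 935.531615… → ⌈·⌉ = 936
j=7: r + 6k = 1116.608538… → ⌈·⌉ = 1117
j=8: r + 7k = 1297.685461… → ⌈·⌉ = 1298
j=9: r + 8k = 1478.762384… → ⌈·⌉ = 1479
j=10: r + 9k = 1659.839307… → ⌈·⌉ = 1660
j=11: r + 10k = 1840.916230… → ⌈·⌉ = 1841
j=12: r + 11k = 2021.993153… → ⌈·⌉ = 2022
j=13: r + 12k = 2203.070076… → ⌈·⌉ = 2204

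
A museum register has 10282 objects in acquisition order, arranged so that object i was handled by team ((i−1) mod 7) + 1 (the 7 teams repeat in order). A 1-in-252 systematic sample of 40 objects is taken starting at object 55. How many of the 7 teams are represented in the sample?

Consecutive selections differ by k = 252, so their team numbers differ by 252 mod 7 = 0.
gcd(252, 7) = 7, so the sample visits 7/7 = 1 distinct residues mod 7.
Start 55 is team 6; the teams hit are 6.

1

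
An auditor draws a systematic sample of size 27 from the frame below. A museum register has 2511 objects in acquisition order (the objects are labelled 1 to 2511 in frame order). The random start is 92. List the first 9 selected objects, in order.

k = N/n = 2511/27 = 93
object 1: 92
object 2: 92 + 93 = 185
object 3: 185 + 93 = 278
object 4: 278 + 93 = 371
object 5: 371 + 93 = 464
object 6: 464 + 93 = 557
object 7: 557 + 93 = 650
object 8: 650 + 93 = 743
object 9: 743 + 93 = 836

92, 185, 278, 371, 464, 557, 650, 743, 836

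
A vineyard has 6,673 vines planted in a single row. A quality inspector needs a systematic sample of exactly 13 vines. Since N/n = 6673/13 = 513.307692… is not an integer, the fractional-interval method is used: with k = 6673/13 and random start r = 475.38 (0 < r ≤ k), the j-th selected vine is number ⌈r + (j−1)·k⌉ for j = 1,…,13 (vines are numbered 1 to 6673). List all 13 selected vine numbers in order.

476, 989, 1502, 2016, 2529, 3042, 3556, 4069, 4582, 5096, 5609, 6122, 6636

j=1: r + 0k = 475.38 → ⌈·⌉ = 476
j=2: r + 1k = 988.687692… → ⌈·⌉ = 989
j=3: r + 2k = 1501.995384… → ⌈·⌉ = 1502
j=4: r + 3k = 2015.303076… → ⌈·⌉ = 2016
j=5: r + 4k = 2528.610769… → ⌈·⌉ = 2529
j=6: r + 5k = 3041.918461… → ⌈·⌉ = 3042
j=7: r + 6k = 3555.226153… → ⌈·⌉ = 3556
j=8: r + 7k = 4068.533846… → ⌈·⌉ = 4069
j=9: r + 8k = 4581.841538… → ⌈·⌉ = 4582
j=10: r + 9k = 5095.149230… → ⌈·⌉ = 5096
j=11: r + 10k = 5608.456923… → ⌈·⌉ = 5609
j=12: r + 11k = 6121.764615… → ⌈·⌉ = 6122
j=13: r + 12k = 6635.072307… → ⌈·⌉ = 6636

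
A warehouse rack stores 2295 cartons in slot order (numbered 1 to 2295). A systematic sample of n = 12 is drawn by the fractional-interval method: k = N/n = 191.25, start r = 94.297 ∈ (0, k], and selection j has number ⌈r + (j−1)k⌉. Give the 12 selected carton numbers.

j=1: r + 0k = 94.297 → ⌈·⌉ = 95
j=2: r + 1k = 285.547 → ⌈·⌉ = 286
j=3: r + 2k = 476.797 → ⌈·⌉ = 477
j=4: r + 3k = 668.047 → ⌈·⌉ = 669
j=5: r + 4k = 859.297 → ⌈·⌉ = 860
j=6: r + 5k = 1050.547 → ⌈·⌉ = 1051
j=7: r + 6k = 1241.797 → ⌈·⌉ = 1242
j=8: r + 7k = 1433.047 → ⌈·⌉ = 1434
j=9: r + 8k = 1624.297 → ⌈·⌉ = 1625
j=10: r + 9k = 1815.547 → ⌈·⌉ = 1816
j=11: r + 10k = 2006.797 → ⌈·⌉ = 2007
j=12: r + 11k = 2198.047 → ⌈·⌉ = 2199

95, 286, 477, 669, 860, 1051, 1242, 1434, 1625, 1816, 2007, 2199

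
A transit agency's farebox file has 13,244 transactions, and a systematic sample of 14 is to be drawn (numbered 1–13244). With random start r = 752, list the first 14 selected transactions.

k = N/n = 13244/14 = 946
transaction 1: 752
transaction 2: 752 + 946 = 1698
transaction 3: 1698 + 946 = 2644
transaction 4: 2644 + 946 = 3590
transaction 5: 3590 + 946 = 4536
transaction 6: 4536 + 946 = 5482
transaction 7: 5482 + 946 = 6428
transaction 8: 6428 + 946 = 7374
transaction 9: 7374 + 946 = 8320
transaction 10: 8320 + 946 = 9266
transaction 11: 9266 + 946 = 10212
transaction 12: 10212 + 946 = 11158
transaction 13: 11158 + 946 = 12104
transaction 14: 12104 + 946 = 13050

752, 1698, 2644, 3590, 4536, 5482, 6428, 7374, 8320, 9266, 10212, 11158, 12104, 13050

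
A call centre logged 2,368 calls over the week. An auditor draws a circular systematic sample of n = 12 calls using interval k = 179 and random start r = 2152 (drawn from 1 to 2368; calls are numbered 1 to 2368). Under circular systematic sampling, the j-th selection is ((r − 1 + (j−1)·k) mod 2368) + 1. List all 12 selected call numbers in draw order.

Selection 1: 2152
Selection 2: 2152 + 179 = 2331
Selection 3: 2331 + 179 = 2510 → 2510 − 2368 = 142
Selection 4: 142 + 179 = 321
Selection 5: 321 + 179 = 500
Selection 6: 500 + 179 = 679
Selection 7: 679 + 179 = 858
Selection 8: 858 + 179 = 1037
Selection 9: 1037 + 179 = 1216
Selection 10: 1216 + 179 = 1395
Selection 11: 1395 + 179 = 1574
Selection 12: 1574 + 179 = 1753

2152, 2331, 142, 321, 500, 679, 858, 1037, 1216, 1395, 1574, 1753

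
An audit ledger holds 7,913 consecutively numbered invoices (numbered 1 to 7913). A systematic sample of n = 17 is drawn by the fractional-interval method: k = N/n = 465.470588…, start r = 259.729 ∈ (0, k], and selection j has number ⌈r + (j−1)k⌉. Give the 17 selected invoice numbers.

260, 726, 1191, 1657, 2122, 2588, 3053, 3519, 3984, 4449, 4915, 5380, 5846, 6311, 6777, 7242, 7708

j=1: r + 0k = 259.729 → ⌈·⌉ = 260
j=2: r + 1k = 725.199588… → ⌈·⌉ = 726
j=3: r + 2k = 1190.670176… → ⌈·⌉ = 1191
j=4: r + 3k = 1656.140764… → ⌈·⌉ = 1657
j=5: r + 4k = 2121.611352… → ⌈·⌉ = 2122
j=6: r + 5k = 2587.081941… → ⌈·⌉ = 2588
j=7: r + 6k = 3052.552529… → ⌈·⌉ = 3053
j=8: r + 7k = 3518.023117… → ⌈·⌉ = 3519
j=9: r + 8k = 3983.493705… → ⌈·⌉ = 3984
j=10: r + 9k = 4448.964294… → ⌈·⌉ = 4449
j=11: r + 10k = 4914.434882… → ⌈·⌉ = 4915
j=12: r + 11k = 5379.905470… → ⌈·⌉ = 5380
j=13: r + 12k = 5845.376058… → ⌈·⌉ = 5846
j=14: r + 13k = 6310.846647… → ⌈·⌉ = 6311
j=15: r + 14k = 6776.317235… → ⌈·⌉ = 6777
j=16: r + 15k = 7241.787823… → ⌈·⌉ = 7242
j=17: r + 16k = 7707.258411… → ⌈·⌉ = 7708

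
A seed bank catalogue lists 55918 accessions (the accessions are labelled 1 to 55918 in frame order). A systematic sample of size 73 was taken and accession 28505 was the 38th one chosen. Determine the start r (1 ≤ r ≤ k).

k = 55918/73 = 766
r = 28505 − (38−1)×766 = 28505 − 28342 = 163

163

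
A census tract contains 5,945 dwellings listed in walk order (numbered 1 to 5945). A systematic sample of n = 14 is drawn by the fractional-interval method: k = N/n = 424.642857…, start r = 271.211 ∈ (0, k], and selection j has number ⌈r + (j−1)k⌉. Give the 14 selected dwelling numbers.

j=1: r + 0k = 271.211 → ⌈·⌉ = 272
j=2: r + 1k = 695.853857… → ⌈·⌉ = 696
j=3: r + 2k = 1120.496714… → ⌈·⌉ = 1121
j=4: r + 3k = 1545.139571… → ⌈·⌉ = 1546
j=5: r + 4k = 1969.782428… → ⌈·⌉ = 1970
j=6: r + 5k = 2394.425285… → ⌈·⌉ = 2395
j=7: r + 6k = 2819.068142… → ⌈·⌉ = 2820
j=8: r + 7k = 3243.711 → ⌈·⌉ = 3244
j=9: r + 8k = 3668.353857… → ⌈·⌉ = 3669
j=10: r + 9k = 4092.996714… → ⌈·⌉ = 4093
j=11: r + 10k = 4517.639571… → ⌈·⌉ = 4518
j=12: r + 11k = 4942.282428… → ⌈·⌉ = 4943
j=13: r + 12k = 5366.925285… → ⌈·⌉ = 5367
j=14: r + 13k = 5791.568142… → ⌈·⌉ = 5792

272, 696, 1121, 1546, 1970, 2395, 2820, 3244, 3669, 4093, 4518, 4943, 5367, 5792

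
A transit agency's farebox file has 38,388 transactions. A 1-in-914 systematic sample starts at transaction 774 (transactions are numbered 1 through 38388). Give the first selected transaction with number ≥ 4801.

k = 914
Steps past start: ⌈(4801 − 774)/914⌉ = ⌈4027/914⌉ = 5
Selected transaction: 774 + 5×914 = 5344

5344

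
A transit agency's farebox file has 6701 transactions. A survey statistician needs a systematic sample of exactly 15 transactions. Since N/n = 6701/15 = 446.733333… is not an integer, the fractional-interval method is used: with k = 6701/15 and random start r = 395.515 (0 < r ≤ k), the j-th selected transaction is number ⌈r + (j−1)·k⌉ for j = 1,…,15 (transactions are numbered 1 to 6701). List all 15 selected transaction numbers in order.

396, 843, 1289, 1736, 2183, 2630, 3076, 3523, 3970, 4417, 4863, 5310, 5757, 6204, 6650

j=1: r + 0k = 395.515 → ⌈·⌉ = 396
j=2: r + 1k = 842.248333… → ⌈·⌉ = 843
j=3: r + 2k = 1288.981666… → ⌈·⌉ = 1289
j=4: r + 3k = 1735.715 → ⌈·⌉ = 1736
j=5: r + 4k = 2182.448333… → ⌈·⌉ = 2183
j=6: r + 5k = 2629.181666… → ⌈·⌉ = 2630
j=7: r + 6k = 3075.915 → ⌈·⌉ = 3076
j=8: r + 7k = 3522.648333… → ⌈·⌉ = 3523
j=9: r + 8k = 3969.381666… → ⌈·⌉ = 3970
j=10: r + 9k = 4416.115 → ⌈·⌉ = 4417
j=11: r + 10k = 4862.848333… → ⌈·⌉ = 4863
j=12: r + 11k = 5309.581666… → ⌈·⌉ = 5310
j=13: r + 12k = 5756.315 → ⌈·⌉ = 5757
j=14: r + 13k = 6203.048333… → ⌈·⌉ = 6204
j=15: r + 14k = 6649.781666… → ⌈·⌉ = 6650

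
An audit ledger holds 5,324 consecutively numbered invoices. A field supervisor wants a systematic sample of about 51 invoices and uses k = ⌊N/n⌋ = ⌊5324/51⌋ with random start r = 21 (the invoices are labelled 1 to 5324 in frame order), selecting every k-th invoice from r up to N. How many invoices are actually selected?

k = ⌊5324/51⌋ = 104
Achieved size = ⌊(5324 − 21)/104⌋ + 1 = ⌊5303/104⌋ + 1 = 50 + 1 = 51
(last selection: 21 + 50×104 = 5221 ≤ 5324; next would be 5325 > 5324)

51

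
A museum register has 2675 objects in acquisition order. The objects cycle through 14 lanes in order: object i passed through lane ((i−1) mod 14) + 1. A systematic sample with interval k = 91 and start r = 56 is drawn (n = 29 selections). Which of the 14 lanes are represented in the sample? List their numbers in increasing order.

7, 14

Consecutive selections differ by k = 91, so their lane numbers differ by 91 mod 14 = 7.
gcd(91, 14) = 7, so the sample visits 14/7 = 2 distinct residues mod 14.
Start 56 is lane 14; the lanes hit are 7, 14.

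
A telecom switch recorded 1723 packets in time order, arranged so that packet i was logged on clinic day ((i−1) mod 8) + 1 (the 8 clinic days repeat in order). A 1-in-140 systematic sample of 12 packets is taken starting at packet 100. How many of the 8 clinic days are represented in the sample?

2

Consecutive selections differ by k = 140, so their clinic day numbers differ by 140 mod 8 = 4.
gcd(140, 8) = 4, so the sample visits 8/4 = 2 distinct residues mod 8.
Start 100 is clinic day 4; the clinic days hit are 4, 8.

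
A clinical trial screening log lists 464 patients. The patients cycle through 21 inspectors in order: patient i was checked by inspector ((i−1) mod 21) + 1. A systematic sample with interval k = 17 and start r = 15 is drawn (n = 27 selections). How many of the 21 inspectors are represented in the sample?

Consecutive selections differ by k = 17, so their inspector numbers differ by 17 mod 21 = 17.
gcd(17, 21) = 1, so the sample visits 21/1 = 21 distinct residues mod 21.
Start 15 is inspector 15; the inspectors hit are 1, 2, 3, 4, 5, 6, 7, 8, 9, 10, 11, 12, 13, 14, 15, 16, 17, 18, 19, 20, 21.

21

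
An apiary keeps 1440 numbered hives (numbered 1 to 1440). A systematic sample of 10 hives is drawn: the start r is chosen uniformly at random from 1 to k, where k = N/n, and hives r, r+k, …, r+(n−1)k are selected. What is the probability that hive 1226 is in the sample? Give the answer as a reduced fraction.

k = 1440/10 = 144.
Hive 1226 is selected iff r ≡ 1226 (mod 144); exactly one such r in {1,…,144}.
Inclusion probability = 1/144.

1/144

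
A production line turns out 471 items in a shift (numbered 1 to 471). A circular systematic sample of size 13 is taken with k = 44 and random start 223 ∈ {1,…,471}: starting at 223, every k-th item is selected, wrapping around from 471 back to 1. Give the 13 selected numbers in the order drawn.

223, 267, 311, 355, 399, 443, 16, 60, 104, 148, 192, 236, 280

Selection 1: 223
Selection 2: 223 + 44 = 267
Selection 3: 267 + 44 = 311
Selection 4: 311 + 44 = 355
Selection 5: 355 + 44 = 399
Selection 6: 399 + 44 = 443
Selection 7: 443 + 44 = 487 → 487 − 471 = 16
Selection 8: 16 + 44 = 60
Selection 9: 60 + 44 = 104
Selection 10: 104 + 44 = 148
Selection 11: 148 + 44 = 192
Selection 12: 192 + 44 = 236
Selection 13: 236 + 44 = 280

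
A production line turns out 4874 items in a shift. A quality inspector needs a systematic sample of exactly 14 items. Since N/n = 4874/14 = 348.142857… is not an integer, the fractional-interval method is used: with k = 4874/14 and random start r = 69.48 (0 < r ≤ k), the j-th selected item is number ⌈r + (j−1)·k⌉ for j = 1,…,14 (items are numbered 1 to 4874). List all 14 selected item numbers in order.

j=1: r + 0k = 69.48 → ⌈·⌉ = 70
j=2: r + 1k = 417.622857… → ⌈·⌉ = 418
j=3: r + 2k = 765.765714… → ⌈·⌉ = 766
j=4: r + 3k = 1113.908571… → ⌈·⌉ = 1114
j=5: r + 4k = 1462.051428… → ⌈·⌉ = 1463
j=6: r + 5k = 1810.194285… → ⌈·⌉ = 1811
j=7: r + 6k = 2158.337142… → ⌈·⌉ = 2159
j=8: r + 7k = 2506.48 → ⌈·⌉ = 2507
j=9: r + 8k = 2854.622857… → ⌈·⌉ = 2855
j=10: r + 9k = 3202.765714… → ⌈·⌉ = 3203
j=11: r + 10k = 3550.908571… → ⌈·⌉ = 3551
j=12: r + 11k = 3899.051428… → ⌈·⌉ = 3900
j=13: r + 12k = 4247.194285… → ⌈·⌉ = 4248
j=14: r + 13k = 4595.337142… → ⌈·⌉ = 4596

70, 418, 766, 1114, 1463, 1811, 2159, 2507, 2855, 3203, 3551, 3900, 4248, 4596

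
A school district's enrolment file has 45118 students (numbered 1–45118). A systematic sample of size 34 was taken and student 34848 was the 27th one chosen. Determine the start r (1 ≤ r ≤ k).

346

k = 45118/34 = 1327
r = 34848 − (27−1)×1327 = 34848 − 34502 = 346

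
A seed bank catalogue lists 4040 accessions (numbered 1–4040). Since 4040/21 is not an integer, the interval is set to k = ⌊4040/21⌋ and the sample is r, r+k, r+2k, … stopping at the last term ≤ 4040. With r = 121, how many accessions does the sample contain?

21

k = ⌊4040/21⌋ = 192
Achieved size = ⌊(4040 − 121)/192⌋ + 1 = ⌊3919/192⌋ + 1 = 20 + 1 = 21
(last selection: 121 + 20×192 = 3961 ≤ 4040; next would be 4153 > 4040)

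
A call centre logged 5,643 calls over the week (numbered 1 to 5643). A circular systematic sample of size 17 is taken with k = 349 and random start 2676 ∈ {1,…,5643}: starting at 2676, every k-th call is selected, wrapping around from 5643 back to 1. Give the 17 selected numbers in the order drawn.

2676, 3025, 3374, 3723, 4072, 4421, 4770, 5119, 5468, 174, 523, 872, 1221, 1570, 1919, 2268, 2617

Selection 1: 2676
Selection 2: 2676 + 349 = 3025
Selection 3: 3025 + 349 = 3374
Selection 4: 3374 + 349 = 3723
Selection 5: 3723 + 349 = 4072
Selection 6: 4072 + 349 = 4421
Selection 7: 4421 + 349 = 4770
Selection 8: 4770 + 349 = 5119
Selection 9: 5119 + 349 = 5468
Selection 10: 5468 + 349 = 5817 → 5817 − 5643 = 174
Selection 11: 174 + 349 = 523
Selection 12: 523 + 349 = 872
Selection 13: 872 + 349 = 1221
Selection 14: 1221 + 349 = 1570
Selection 15: 1570 + 349 = 1919
Selection 16: 1919 + 349 = 2268
Selection 17: 2268 + 349 = 2617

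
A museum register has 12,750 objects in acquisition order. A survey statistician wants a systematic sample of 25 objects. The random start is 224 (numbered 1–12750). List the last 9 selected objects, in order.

k = N/n = 12750/25 = 510
17th selection = 224 + 16×510 = 8384
18th: 8384 + 510 = 8894
19th: 8894 + 510 = 9404
20th: 9404 + 510 = 9914
21st: 9914 + 510 = 10424
22nd: 10424 + 510 = 10934
23rd: 10934 + 510 = 11444
24th: 11444 + 510 = 11954
25th: 11954 + 510 = 12464

8384, 8894, 9404, 9914, 10424, 10934, 11444, 11954, 12464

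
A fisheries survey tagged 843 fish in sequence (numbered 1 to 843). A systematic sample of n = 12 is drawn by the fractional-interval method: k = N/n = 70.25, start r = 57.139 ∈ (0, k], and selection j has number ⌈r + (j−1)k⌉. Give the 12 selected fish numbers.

58, 128, 198, 268, 339, 409, 479, 549, 620, 690, 760, 830

j=1: r + 0k = 57.139 → ⌈·⌉ = 58
j=2: r + 1k = 127.389 → ⌈·⌉ = 128
j=3: r + 2k = 197.639 → ⌈·⌉ = 198
j=4: r + 3k = 267.889 → ⌈·⌉ = 268
j=5: r + 4k = 338.139 → ⌈·⌉ = 339
j=6: r + 5k = 408.389 → ⌈·⌉ = 409
j=7: r + 6k = 478.639 → ⌈·⌉ = 479
j=8: r + 7k = 548.889 → ⌈·⌉ = 549
j=9: r + 8k = 619.139 → ⌈·⌉ = 620
j=10: r + 9k = 689.389 → ⌈·⌉ = 690
j=11: r + 10k = 759.639 → ⌈·⌉ = 760
j=12: r + 11k = 829.889 → ⌈·⌉ = 830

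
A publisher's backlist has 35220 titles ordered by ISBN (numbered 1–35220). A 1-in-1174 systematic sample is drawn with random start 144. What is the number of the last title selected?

34190

k = 1174
30th selection = r + (30−1)·k = 144 + 29×1174 = 144 + 34046 = 34190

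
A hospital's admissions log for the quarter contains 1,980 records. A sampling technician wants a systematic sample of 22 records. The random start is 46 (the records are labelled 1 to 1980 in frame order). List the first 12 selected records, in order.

46, 136, 226, 316, 406, 496, 586, 676, 766, 856, 946, 1036

k = N/n = 1980/22 = 90
record 1: 46
record 2: 46 + 90 = 136
record 3: 136 + 90 = 226
record 4: 226 + 90 = 316
record 5: 316 + 90 = 406
record 6: 406 + 90 = 496
record 7: 496 + 90 = 586
record 8: 586 + 90 = 676
record 9: 676 + 90 = 766
record 10: 766 + 90 = 856
record 11: 856 + 90 = 946
record 12: 946 + 90 = 1036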